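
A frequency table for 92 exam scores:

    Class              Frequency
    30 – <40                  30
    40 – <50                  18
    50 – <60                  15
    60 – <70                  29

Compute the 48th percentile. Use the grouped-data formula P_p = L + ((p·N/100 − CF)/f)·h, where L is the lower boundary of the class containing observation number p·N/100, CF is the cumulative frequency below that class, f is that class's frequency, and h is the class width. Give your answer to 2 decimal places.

47.87

N = 92; target position k = 48/100 · 92 = 44.16.
Cumulative frequencies: 30, 48, 63, 92.
Observation 44.16 falls in the class 40 – <50.
L = 40, CF = 30, f = 18, h = 10.
P48 = 40 + ((44.16 − 30)/18)·10 = 40 + 7.86667 = 47.8667.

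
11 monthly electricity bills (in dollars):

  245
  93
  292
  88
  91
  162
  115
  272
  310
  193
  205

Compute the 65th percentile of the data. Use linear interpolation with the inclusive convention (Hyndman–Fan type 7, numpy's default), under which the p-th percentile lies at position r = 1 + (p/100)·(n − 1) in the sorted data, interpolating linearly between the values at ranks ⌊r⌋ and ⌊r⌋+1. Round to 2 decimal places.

Sorted: 88, 91, 93, 115, 162, 193, 205, 245, 272, 292, 310.
n = 11.
r = 1 + (65/100)·(11 − 1) = 1 + 6.5 = 7.5.
Rank 7 is 205 and rank 8 is 245.
Interpolate: 205 + 0.5·(245 − 205) = 205 + 0.5·40 = 225.

225.00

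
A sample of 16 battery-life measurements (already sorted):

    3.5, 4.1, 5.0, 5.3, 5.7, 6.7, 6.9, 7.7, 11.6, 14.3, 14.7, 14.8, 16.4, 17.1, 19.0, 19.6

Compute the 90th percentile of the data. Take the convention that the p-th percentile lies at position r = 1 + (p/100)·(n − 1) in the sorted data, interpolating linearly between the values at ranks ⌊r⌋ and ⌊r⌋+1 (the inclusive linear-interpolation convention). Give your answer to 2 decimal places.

18.05

n = 16.
r = 1 + (90/100)·(16 − 1) = 1 + 13.5 = 14.5.
Rank 14 is 17.1 and rank 15 is 19.0.
Interpolate: 17.1 + 0.5·(19.0 − 17.1) = 17.1 + 0.5·1.9 = 18.05.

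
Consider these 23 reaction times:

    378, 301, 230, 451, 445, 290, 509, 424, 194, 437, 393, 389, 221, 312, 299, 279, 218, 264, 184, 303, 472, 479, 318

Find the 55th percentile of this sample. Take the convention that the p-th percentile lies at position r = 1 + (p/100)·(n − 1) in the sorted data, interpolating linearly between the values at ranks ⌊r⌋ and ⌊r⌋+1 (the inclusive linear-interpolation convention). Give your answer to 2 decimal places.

Sorted: 184, 194, 218, 221, 230, 264, 279, 290, 299, 301, 303, 312, 318, 378, 389, 393, 424, 437, 445, 451, 472, 479, 509.
n = 23.
r = 1 + (55/100)·(23 − 1) = 1 + 12.1 = 13.1.
Rank 13 is 318 and rank 14 is 378.
Interpolate: 318 + 0.1·(378 − 318) = 318 + 0.1·60 = 324.

324.00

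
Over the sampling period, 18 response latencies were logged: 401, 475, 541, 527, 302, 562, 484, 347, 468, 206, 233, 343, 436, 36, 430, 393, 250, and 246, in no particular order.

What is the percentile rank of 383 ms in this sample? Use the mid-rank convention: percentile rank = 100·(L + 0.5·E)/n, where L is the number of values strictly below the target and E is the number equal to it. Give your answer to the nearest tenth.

44.4

Sorted: 36, 206, 233, 246, 250, 302, 343, 347, 393, 401, 430, 436, 468, 475, 484, 527, 541, 562.
Count below 383: L = 8; count equal: E = 0; n = 18.
Percentile rank = 100·(8 + 0.5·0)/18 = 100·8/18 = 44.44.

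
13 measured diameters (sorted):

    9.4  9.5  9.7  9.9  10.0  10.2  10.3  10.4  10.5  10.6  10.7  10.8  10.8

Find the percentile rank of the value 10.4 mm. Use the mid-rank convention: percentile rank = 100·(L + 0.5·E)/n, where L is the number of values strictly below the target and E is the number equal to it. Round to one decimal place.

Count below 10.4: L = 7; count equal: E = 1; n = 13.
Percentile rank = 100·(7 + 0.5·1)/13 = 100·7.5/13 = 57.69.

57.7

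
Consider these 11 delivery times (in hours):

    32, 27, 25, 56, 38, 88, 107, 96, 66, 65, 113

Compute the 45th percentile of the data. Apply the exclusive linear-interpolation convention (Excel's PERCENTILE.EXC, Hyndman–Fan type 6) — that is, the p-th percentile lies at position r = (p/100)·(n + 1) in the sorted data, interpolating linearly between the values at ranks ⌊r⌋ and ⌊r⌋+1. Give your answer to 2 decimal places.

Sorted: 25, 27, 32, 38, 56, 65, 66, 88, 96, 107, 113.
n = 11.
r = (45/100)·(11 + 1) = 5.4.
Rank 5 is 56 and rank 6 is 65.
Interpolate: 56 + 0.4·(65 − 56) = 56 + 0.4·9 = 59.6.

59.60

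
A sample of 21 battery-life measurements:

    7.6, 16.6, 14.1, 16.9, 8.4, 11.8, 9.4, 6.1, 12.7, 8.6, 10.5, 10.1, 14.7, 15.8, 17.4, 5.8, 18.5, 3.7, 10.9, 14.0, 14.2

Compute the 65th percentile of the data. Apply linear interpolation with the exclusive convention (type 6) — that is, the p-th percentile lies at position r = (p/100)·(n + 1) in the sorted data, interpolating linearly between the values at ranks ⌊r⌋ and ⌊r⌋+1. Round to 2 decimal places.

14.13

Sorted: 3.7, 5.8, 6.1, 7.6, 8.4, 8.6, 9.4, 10.1, 10.5, 10.9, 11.8, 12.7, 14.0, 14.1, 14.2, 14.7, 15.8, 16.6, 16.9, 17.4, 18.5.
n = 21.
r = (65/100)·(21 + 1) = 14.3.
Rank 14 is 14.1 and rank 15 is 14.2.
Interpolate: 14.1 + 0.3·(14.2 − 14.1) = 14.1 + 0.3·0.1 = 14.13.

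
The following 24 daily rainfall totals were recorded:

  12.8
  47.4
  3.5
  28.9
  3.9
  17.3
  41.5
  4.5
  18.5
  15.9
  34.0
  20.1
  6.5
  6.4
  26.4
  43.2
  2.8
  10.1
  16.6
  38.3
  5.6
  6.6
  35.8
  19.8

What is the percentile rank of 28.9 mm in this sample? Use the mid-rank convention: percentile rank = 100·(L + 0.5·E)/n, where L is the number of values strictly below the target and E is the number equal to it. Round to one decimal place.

72.9

Sorted: 2.8, 3.5, 3.9, 4.5, 5.6, 6.4, 6.5, 6.6, 10.1, 12.8, 15.9, 16.6, 17.3, 18.5, 19.8, 20.1, 26.4, 28.9, 34.0, 35.8, 38.3, 41.5, 43.2, 47.4.
Count below 28.9: L = 17; count equal: E = 1; n = 24.
Percentile rank = 100·(17 + 0.5·1)/24 = 100·17.5/24 = 72.92.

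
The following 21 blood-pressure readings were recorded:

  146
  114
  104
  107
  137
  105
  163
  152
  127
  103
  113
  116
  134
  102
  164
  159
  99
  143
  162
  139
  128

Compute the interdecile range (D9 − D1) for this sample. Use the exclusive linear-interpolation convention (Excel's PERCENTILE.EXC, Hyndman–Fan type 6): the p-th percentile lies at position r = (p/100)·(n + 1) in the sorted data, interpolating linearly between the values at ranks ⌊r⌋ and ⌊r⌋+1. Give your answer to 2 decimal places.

60.60

Sorted: 99, 102, 103, 104, 105, 107, 113, 114, 116, 127, 128, 134, 137, 139, 143, 146, 152, 159, 162, 163, 164.
n = 21.
P10: r = 2.2; ranks 2–3 are 102, 103; interpolating gives 102.2.
P90: r = 19.8; ranks 19–20 are 162, 163; interpolating gives 162.8.
Difference: 162.8 − 102.2 = 60.6.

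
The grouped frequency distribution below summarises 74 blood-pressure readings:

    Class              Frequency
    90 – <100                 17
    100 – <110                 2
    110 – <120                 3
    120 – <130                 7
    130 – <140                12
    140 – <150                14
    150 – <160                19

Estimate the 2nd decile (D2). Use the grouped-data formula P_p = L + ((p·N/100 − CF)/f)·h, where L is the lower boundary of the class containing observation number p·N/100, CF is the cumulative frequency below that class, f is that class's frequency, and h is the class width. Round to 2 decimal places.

N = 74; target position k = 20/100 · 74 = 14.8.
Cumulative frequencies: 17, 19, 22, 29, 41, 55, 74.
Observation 14.8 falls in the class 90 – <100.
L = 90, CF = 0, f = 17, h = 10.
P20 = 90 + ((14.8 − 0)/17)·10 = 90 + 8.70588 = 98.7059.

98.71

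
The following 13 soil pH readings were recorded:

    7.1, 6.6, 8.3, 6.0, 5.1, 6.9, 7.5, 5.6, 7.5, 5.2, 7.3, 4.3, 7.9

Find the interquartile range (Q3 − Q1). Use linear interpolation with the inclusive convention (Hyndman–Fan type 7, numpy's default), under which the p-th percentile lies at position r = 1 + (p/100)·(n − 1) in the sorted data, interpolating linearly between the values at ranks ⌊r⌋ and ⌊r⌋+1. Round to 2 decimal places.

1.90

Sorted: 4.3, 5.1, 5.2, 5.6, 6.0, 6.6, 6.9, 7.1, 7.3, 7.5, 7.5, 7.9, 8.3.
n = 13.
P25: r = 4 (integer) → 5.6.
P75: r = 10 (integer) → 7.5.
Difference: 7.5 − 5.6 = 1.9.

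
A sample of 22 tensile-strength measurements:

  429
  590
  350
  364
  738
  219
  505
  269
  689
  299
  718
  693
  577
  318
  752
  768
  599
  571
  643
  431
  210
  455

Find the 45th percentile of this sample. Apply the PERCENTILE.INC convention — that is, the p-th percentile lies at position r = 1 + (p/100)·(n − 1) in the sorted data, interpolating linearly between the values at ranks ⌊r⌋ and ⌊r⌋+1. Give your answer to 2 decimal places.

477.50

Sorted: 210, 219, 269, 299, 318, 350, 364, 429, 431, 455, 505, 571, 577, 590, 599, 643, 689, 693, 718, 738, 752, 768.
n = 22.
r = 1 + (45/100)·(22 − 1) = 1 + 9.45 = 10.45.
Rank 10 is 455 and rank 11 is 505.
Interpolate: 455 + 0.45·(505 − 455) = 455 + 0.45·50 = 477.5.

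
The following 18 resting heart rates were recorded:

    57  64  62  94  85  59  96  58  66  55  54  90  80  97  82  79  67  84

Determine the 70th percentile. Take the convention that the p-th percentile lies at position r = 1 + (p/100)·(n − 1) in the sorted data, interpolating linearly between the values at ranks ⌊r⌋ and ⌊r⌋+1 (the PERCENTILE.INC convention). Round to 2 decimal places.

Sorted: 54, 55, 57, 58, 59, 62, 64, 66, 67, 79, 80, 82, 84, 85, 90, 94, 96, 97.
n = 18.
r = 1 + (70/100)·(18 − 1) = 1 + 11.9 = 12.9.
Rank 12 is 82 and rank 13 is 84.
Interpolate: 82 + 0.9·(84 − 82) = 82 + 0.9·2 = 83.8.

83.80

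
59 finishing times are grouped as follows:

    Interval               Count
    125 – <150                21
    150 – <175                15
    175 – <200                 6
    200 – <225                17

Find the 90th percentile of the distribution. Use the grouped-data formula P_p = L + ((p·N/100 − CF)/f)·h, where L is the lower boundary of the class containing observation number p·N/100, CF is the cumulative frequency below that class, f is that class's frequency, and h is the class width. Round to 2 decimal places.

216.32

N = 59; target position k = 90/100 · 59 = 53.1.
Cumulative frequencies: 21, 36, 42, 59.
Observation 53.1 falls in the class 200 – <225.
L = 200, CF = 42, f = 17, h = 25.
P90 = 200 + ((53.1 − 42)/17)·25 = 200 + 16.3235 = 216.324.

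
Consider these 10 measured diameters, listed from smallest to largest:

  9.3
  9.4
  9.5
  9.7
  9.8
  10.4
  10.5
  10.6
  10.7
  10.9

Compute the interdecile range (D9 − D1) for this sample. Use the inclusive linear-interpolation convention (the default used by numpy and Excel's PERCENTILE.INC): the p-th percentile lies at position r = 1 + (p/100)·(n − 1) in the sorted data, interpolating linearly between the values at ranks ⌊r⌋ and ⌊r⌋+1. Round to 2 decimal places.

1.33

n = 10.
P10: r = 1.9; ranks 1–2 are 9.3, 9.4; interpolating gives 9.39.
P90: r = 9.1; ranks 9–10 are 10.7, 10.9; interpolating gives 10.72.
Difference: 10.72 − 9.39 = 1.33.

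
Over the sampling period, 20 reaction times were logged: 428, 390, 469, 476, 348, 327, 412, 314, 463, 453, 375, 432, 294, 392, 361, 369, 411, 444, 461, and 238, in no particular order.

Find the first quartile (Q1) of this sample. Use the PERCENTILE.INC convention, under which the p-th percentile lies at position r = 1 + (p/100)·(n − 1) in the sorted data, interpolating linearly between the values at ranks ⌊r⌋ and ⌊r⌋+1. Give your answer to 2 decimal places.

357.75

Sorted: 238, 294, 314, 327, 348, 361, 369, 375, 390, 392, 411, 412, 428, 432, 444, 453, 461, 463, 469, 476.
n = 20.
r = 1 + (25/100)·(20 − 1) = 1 + 4.75 = 5.75.
Rank 5 is 348 and rank 6 is 361.
Interpolate: 348 + 0.75·(361 − 348) = 348 + 0.75·13 = 357.75.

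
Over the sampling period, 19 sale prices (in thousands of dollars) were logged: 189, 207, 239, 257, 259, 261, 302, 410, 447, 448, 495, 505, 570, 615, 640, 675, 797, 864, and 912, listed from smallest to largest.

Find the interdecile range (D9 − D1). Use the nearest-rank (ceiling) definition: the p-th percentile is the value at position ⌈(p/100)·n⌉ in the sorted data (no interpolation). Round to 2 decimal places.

n = 19.
P10: rank ⌈10/100·19⌉ = 2 → 207.
P90: rank ⌈90/100·19⌉ = 18 → 864.
Difference: 864 − 207 = 657.

657.00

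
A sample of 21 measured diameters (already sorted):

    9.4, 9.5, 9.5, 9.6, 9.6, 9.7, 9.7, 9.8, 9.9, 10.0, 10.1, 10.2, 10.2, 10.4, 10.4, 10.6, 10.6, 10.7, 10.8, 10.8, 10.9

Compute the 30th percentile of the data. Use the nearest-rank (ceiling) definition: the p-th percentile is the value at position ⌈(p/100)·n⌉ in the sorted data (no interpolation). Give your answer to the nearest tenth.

n = 21.
Position = ⌈30/100 · 21⌉ = ⌈6.3⌉ = 7.
The value at rank 7 is 9.7.

9.7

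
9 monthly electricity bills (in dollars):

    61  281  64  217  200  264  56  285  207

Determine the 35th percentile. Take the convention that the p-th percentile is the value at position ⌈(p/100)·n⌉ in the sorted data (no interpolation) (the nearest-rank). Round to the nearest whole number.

200

Sorted: 56, 61, 64, 200, 207, 217, 264, 281, 285.
n = 9.
Position = ⌈35/100 · 9⌉ = ⌈3.15⌉ = 4.
The value at rank 4 is 200.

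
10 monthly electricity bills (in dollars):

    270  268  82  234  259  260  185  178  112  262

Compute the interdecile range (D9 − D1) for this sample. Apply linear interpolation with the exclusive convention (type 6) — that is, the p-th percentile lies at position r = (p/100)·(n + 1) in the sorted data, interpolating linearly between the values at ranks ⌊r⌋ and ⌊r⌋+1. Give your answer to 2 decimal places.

Sorted: 82, 112, 178, 185, 234, 259, 260, 262, 268, 270.
n = 10.
P10: r = 1.1; ranks 1–2 are 82, 112; interpolating gives 85.
P90: r = 9.9; ranks 9–10 are 268, 270; interpolating gives 269.8.
Difference: 269.8 − 85 = 184.8.

184.80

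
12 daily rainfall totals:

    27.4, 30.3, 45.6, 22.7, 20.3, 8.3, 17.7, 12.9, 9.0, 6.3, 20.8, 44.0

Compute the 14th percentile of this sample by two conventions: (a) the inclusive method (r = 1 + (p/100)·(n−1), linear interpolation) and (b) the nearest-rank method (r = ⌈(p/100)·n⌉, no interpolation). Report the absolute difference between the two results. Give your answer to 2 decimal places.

Sorted: 6.3, 8.3, 9.0, 12.9, 17.7, 20.3, 20.8, 22.7, 27.4, 30.3, 44.0, 45.6.
n = 12.
(a) r = 2.54; between ranks 2 (8.3) and 3 (9.0): 8.678.
(b) the nearest-rank method: rank 2 → 8.3.
|8.678 − 8.3| = 0.378.

0.38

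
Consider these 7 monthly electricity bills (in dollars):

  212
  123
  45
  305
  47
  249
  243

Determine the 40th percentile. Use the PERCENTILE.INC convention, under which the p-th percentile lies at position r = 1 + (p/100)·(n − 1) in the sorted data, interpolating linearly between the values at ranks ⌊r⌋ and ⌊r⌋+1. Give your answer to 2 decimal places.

158.60

Sorted: 45, 47, 123, 212, 243, 249, 305.
n = 7.
r = 1 + (40/100)·(7 − 1) = 1 + 2.4 = 3.4.
Rank 3 is 123 and rank 4 is 212.
Interpolate: 123 + 0.4·(212 − 123) = 123 + 0.4·89 = 158.6.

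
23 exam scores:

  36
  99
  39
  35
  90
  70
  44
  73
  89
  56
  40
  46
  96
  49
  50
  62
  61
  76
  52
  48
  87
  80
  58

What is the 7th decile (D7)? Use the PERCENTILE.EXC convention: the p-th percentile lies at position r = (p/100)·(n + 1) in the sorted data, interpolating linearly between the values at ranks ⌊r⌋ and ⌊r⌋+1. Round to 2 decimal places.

75.40

Sorted: 35, 36, 39, 40, 44, 46, 48, 49, 50, 52, 56, 58, 61, 62, 70, 73, 76, 80, 87, 89, 90, 96, 99.
n = 23.
r = (70/100)·(23 + 1) = 16.8.
Rank 16 is 73 and rank 17 is 76.
Interpolate: 73 + 0.8·(76 − 73) = 73 + 0.8·3 = 75.4.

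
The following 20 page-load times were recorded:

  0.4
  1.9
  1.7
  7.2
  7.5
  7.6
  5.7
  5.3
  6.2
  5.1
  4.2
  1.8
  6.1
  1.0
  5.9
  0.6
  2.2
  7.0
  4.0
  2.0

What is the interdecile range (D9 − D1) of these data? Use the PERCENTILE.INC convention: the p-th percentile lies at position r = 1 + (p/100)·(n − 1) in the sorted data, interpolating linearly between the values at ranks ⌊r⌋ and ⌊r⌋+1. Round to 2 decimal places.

6.27

Sorted: 0.4, 0.6, 1.0, 1.7, 1.8, 1.9, 2.0, 2.2, 4.0, 4.2, 5.1, 5.3, 5.7, 5.9, 6.1, 6.2, 7.0, 7.2, 7.5, 7.6.
n = 20.
P10: r = 2.9; ranks 2–3 are 0.6, 1.0; interpolating gives 0.96.
P90: r = 18.1; ranks 18–19 are 7.2, 7.5; interpolating gives 7.23.
Difference: 7.23 − 0.96 = 6.27.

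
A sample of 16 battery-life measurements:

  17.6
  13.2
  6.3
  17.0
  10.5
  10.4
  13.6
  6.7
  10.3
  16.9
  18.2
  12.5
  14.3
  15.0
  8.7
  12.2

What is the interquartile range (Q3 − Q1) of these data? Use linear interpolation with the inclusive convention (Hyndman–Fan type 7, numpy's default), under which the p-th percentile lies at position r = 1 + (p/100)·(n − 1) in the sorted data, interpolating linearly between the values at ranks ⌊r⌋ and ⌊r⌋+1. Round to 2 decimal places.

Sorted: 6.3, 6.7, 8.7, 10.3, 10.4, 10.5, 12.2, 12.5, 13.2, 13.6, 14.3, 15.0, 16.9, 17.0, 17.6, 18.2.
n = 16.
P25: r = 4.75; ranks 4–5 are 10.3, 10.4; interpolating gives 10.375.
P75: r = 12.25; ranks 12–13 are 15.0, 16.9; interpolating gives 15.475.
Difference: 15.475 − 10.375 = 5.1.

5.10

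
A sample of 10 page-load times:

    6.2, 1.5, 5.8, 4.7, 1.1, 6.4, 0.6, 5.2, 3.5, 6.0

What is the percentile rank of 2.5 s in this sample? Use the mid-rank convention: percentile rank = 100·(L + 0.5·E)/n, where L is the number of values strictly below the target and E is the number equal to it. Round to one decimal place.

Sorted: 0.6, 1.1, 1.5, 3.5, 4.7, 5.2, 5.8, 6.0, 6.2, 6.4.
Count below 2.5: L = 3; count equal: E = 0; n = 10.
Percentile rank = 100·(3 + 0.5·0)/10 = 100·3/10 = 30.

30.0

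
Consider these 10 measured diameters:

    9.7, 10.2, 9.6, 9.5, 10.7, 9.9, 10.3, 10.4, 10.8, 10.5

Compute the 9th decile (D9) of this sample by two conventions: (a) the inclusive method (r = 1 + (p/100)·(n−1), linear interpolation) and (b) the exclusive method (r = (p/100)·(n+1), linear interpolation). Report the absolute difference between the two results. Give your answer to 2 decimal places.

0.08

Sorted: 9.5, 9.6, 9.7, 9.9, 10.2, 10.3, 10.4, 10.5, 10.7, 10.8.
n = 10.
(a) r = 9.1; between ranks 9 (10.7) and 10 (10.8): 10.71.
(b) r = 9.9; between ranks 9 (10.7) and 10 (10.8): 10.79.
|10.71 − 10.79| = 0.08.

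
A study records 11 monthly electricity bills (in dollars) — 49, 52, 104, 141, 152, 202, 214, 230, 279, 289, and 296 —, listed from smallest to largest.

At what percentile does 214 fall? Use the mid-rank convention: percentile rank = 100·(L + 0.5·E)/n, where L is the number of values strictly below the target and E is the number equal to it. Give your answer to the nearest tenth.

Count below 214: L = 6; count equal: E = 1; n = 11.
Percentile rank = 100·(6 + 0.5·1)/11 = 100·6.5/11 = 59.09.

59.1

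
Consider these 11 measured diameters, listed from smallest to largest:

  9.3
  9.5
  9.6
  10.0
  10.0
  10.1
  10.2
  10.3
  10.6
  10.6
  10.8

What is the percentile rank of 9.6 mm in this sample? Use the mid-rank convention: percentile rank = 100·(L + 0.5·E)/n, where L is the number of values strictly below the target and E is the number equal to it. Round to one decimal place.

Count below 9.6: L = 2; count equal: E = 1; n = 11.
Percentile rank = 100·(2 + 0.5·1)/11 = 100·2.5/11 = 22.73.

22.7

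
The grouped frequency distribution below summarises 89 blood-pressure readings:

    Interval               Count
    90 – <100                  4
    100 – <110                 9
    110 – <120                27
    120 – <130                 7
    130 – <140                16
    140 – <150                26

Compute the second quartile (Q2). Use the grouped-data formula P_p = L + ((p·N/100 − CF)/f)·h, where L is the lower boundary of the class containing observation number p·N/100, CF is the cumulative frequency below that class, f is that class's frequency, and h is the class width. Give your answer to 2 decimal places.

126.43

N = 89; target position k = 50/100 · 89 = 44.5.
Cumulative frequencies: 4, 13, 40, 47, 63, 89.
Observation 44.5 falls in the class 120 – <130.
L = 120, CF = 40, f = 7, h = 10.
P50 = 120 + ((44.5 − 40)/7)·10 = 120 + 6.42857 = 126.429.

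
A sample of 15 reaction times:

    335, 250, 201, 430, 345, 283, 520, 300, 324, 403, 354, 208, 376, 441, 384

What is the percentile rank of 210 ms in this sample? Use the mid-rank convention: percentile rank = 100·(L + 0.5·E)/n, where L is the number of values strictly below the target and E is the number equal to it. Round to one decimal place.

Sorted: 201, 208, 250, 283, 300, 324, 335, 345, 354, 376, 384, 403, 430, 441, 520.
Count below 210: L = 2; count equal: E = 0; n = 15.
Percentile rank = 100·(2 + 0.5·0)/15 = 100·2/15 = 13.33.

13.3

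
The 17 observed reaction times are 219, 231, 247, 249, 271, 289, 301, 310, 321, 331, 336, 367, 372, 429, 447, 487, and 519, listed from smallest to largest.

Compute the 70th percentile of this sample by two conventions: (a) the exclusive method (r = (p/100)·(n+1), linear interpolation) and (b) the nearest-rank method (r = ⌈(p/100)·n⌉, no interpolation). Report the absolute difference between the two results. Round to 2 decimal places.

3.00

n = 17.
(a) r = 12.6; between ranks 12 (367) and 13 (372): 370.
(b) the nearest-rank method: rank 12 → 367.
|370 − 367| = 3.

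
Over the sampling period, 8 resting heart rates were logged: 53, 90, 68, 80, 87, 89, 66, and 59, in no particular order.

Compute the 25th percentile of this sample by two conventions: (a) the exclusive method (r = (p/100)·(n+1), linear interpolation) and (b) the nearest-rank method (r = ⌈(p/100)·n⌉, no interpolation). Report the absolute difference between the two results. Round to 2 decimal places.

Sorted: 53, 59, 66, 68, 80, 87, 89, 90.
n = 8.
(a) r = 2.25; between ranks 2 (59) and 3 (66): 60.75.
(b) the nearest-rank method: rank 2 → 59.
|60.75 − 59| = 1.75.

1.75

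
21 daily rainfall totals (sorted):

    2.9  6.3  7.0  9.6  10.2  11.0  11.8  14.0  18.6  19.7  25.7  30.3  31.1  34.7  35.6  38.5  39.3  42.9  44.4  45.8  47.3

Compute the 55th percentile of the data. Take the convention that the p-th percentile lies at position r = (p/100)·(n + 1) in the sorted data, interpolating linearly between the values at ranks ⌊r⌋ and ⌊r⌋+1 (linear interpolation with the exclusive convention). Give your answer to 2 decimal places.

30.38

n = 21.
r = (55/100)·(21 + 1) = 12.1.
Rank 12 is 30.3 and rank 13 is 31.1.
Interpolate: 30.3 + 0.1·(31.1 − 30.3) = 30.3 + 0.1·0.8 = 30.38.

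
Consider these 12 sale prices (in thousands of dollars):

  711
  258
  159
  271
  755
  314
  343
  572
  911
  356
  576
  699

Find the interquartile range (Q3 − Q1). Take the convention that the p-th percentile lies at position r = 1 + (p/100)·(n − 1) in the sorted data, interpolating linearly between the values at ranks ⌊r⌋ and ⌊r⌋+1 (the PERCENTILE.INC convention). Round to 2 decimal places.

398.75

Sorted: 159, 258, 271, 314, 343, 356, 572, 576, 699, 711, 755, 911.
n = 12.
P25: r = 3.75; ranks 3–4 are 271, 314; interpolating gives 303.25.
P75: r = 9.25; ranks 9–10 are 699, 711; interpolating gives 702.
Difference: 702 − 303.25 = 398.75.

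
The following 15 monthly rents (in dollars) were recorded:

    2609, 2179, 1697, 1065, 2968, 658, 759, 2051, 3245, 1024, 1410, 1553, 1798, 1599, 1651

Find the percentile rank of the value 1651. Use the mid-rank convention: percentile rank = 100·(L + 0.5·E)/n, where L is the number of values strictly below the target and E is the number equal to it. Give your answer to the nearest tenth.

50.0

Sorted: 658, 759, 1024, 1065, 1410, 1553, 1599, 1651, 1697, 1798, 2051, 2179, 2609, 2968, 3245.
Count below 1651: L = 7; count equal: E = 1; n = 15.
Percentile rank = 100·(7 + 0.5·1)/15 = 100·7.5/15 = 50.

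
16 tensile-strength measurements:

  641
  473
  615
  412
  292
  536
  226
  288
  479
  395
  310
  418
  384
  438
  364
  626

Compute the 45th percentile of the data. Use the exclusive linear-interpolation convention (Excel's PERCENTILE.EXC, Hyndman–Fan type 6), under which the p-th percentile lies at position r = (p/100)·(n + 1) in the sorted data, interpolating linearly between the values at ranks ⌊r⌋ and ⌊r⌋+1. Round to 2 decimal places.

406.05

Sorted: 226, 288, 292, 310, 364, 384, 395, 412, 418, 438, 473, 479, 536, 615, 626, 641.
n = 16.
r = (45/100)·(16 + 1) = 7.65.
Rank 7 is 395 and rank 8 is 412.
Interpolate: 395 + 0.65·(412 − 395) = 395 + 0.65·17 = 406.05.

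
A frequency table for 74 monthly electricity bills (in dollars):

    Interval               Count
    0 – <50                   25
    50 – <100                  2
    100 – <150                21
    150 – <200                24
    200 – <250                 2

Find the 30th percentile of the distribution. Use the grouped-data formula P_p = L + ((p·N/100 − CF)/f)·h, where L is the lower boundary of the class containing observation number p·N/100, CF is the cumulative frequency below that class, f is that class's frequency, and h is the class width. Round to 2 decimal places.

N = 74; target position k = 30/100 · 74 = 22.2.
Cumulative frequencies: 25, 27, 48, 72, 74.
Observation 22.2 falls in the class 0 – <50.
L = 0, CF = 0, f = 25, h = 50.
P30 = 0 + ((22.2 − 0)/25)·50 = 0 + 44.4 = 44.4.

44.40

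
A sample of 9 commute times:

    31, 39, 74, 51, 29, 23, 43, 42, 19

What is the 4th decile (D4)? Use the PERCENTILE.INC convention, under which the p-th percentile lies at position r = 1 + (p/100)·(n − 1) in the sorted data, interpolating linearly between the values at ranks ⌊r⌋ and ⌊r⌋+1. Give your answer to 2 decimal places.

32.60

Sorted: 19, 23, 29, 31, 39, 42, 43, 51, 74.
n = 9.
r = 1 + (40/100)·(9 − 1) = 1 + 3.2 = 4.2.
Rank 4 is 31 and rank 5 is 39.
Interpolate: 31 + 0.2·(39 − 31) = 31 + 0.2·8 = 32.6.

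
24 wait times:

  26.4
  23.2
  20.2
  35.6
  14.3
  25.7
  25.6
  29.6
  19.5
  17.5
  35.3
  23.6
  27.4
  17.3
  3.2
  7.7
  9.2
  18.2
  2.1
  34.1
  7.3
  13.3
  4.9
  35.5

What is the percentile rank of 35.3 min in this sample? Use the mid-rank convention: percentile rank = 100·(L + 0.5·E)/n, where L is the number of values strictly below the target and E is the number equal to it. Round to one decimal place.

89.6

Sorted: 2.1, 3.2, 4.9, 7.3, 7.7, 9.2, 13.3, 14.3, 17.3, 17.5, 18.2, 19.5, 20.2, 23.2, 23.6, 25.6, 25.7, 26.4, 27.4, 29.6, 34.1, 35.3, 35.5, 35.6.
Count below 35.3: L = 21; count equal: E = 1; n = 24.
Percentile rank = 100·(21 + 0.5·1)/24 = 100·21.5/24 = 89.58.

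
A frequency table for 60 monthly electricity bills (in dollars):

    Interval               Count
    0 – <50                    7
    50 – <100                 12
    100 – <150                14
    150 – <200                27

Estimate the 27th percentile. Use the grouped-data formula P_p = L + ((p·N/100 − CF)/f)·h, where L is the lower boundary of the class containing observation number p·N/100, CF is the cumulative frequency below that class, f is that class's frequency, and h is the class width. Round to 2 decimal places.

88.33

N = 60; target position k = 27/100 · 60 = 16.2.
Cumulative frequencies: 7, 19, 33, 60.
Observation 16.2 falls in the class 50 – <100.
L = 50, CF = 7, f = 12, h = 50.
P27 = 50 + ((16.2 − 7)/12)·50 = 50 + 38.3333 = 88.3333.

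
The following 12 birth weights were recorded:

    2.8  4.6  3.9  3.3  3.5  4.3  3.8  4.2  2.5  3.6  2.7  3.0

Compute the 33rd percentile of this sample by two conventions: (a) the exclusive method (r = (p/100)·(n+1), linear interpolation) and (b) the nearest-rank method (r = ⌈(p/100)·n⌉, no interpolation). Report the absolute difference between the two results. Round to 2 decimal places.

Sorted: 2.5, 2.7, 2.8, 3.0, 3.3, 3.5, 3.6, 3.8, 3.9, 4.2, 4.3, 4.6.
n = 12.
(a) r = 4.29; between ranks 4 (3.0) and 5 (3.3): 3.087.
(b) the nearest-rank method: rank 4 → 3.
|3.087 − 3| = 0.087.

0.09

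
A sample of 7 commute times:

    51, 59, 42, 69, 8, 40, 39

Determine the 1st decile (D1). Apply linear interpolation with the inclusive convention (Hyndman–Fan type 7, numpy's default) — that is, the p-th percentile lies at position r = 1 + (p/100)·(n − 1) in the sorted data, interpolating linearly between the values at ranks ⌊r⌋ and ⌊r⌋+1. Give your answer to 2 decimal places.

26.60

Sorted: 8, 39, 40, 42, 51, 59, 69.
n = 7.
r = 1 + (10/100)·(7 − 1) = 1 + 0.6 = 1.6.
Rank 1 is 8 and rank 2 is 39.
Interpolate: 8 + 0.6·(39 − 8) = 8 + 0.6·31 = 26.6.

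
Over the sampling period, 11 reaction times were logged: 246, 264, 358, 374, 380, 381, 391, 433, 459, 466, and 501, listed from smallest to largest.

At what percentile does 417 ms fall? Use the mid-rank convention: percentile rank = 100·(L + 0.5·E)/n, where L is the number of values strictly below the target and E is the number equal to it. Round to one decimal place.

Count below 417: L = 7; count equal: E = 0; n = 11.
Percentile rank = 100·(7 + 0.5·0)/11 = 100·7/11 = 63.64.

63.6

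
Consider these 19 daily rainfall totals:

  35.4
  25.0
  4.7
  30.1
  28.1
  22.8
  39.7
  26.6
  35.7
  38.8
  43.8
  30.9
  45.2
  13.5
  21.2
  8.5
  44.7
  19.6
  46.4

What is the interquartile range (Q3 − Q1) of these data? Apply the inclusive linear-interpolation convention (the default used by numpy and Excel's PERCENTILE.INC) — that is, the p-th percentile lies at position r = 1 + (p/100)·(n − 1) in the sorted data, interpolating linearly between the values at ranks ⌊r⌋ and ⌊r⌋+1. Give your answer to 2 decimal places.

Sorted: 4.7, 8.5, 13.5, 19.6, 21.2, 22.8, 25.0, 26.6, 28.1, 30.1, 30.9, 35.4, 35.7, 38.8, 39.7, 43.8, 44.7, 45.2, 46.4.
n = 19.
P25: r = 5.5; ranks 5–6 are 21.2, 22.8; interpolating gives 22.
P75: r = 14.5; ranks 14–15 are 38.8, 39.7; interpolating gives 39.25.
Difference: 39.25 − 22 = 17.25.

17.25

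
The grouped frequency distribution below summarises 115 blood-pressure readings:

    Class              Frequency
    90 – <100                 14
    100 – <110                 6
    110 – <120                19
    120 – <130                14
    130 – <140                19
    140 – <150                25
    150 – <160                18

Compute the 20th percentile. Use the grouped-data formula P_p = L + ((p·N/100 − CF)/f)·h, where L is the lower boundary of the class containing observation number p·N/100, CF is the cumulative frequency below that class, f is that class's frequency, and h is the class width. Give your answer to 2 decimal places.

N = 115; target position k = 20/100 · 115 = 23.
Cumulative frequencies: 14, 20, 39, 53, 72, 97, 115.
Observation 23 falls in the class 110 – <120.
L = 110, CF = 20, f = 19, h = 10.
P20 = 110 + ((23 − 20)/19)·10 = 110 + 1.57895 = 111.579.

111.58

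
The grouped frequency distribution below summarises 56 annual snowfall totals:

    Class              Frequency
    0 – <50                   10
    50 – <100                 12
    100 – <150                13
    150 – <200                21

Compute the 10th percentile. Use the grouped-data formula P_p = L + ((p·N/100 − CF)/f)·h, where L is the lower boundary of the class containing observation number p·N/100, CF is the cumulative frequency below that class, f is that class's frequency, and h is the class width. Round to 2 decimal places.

28.00

N = 56; target position k = 10/100 · 56 = 5.6.
Cumulative frequencies: 10, 22, 35, 56.
Observation 5.6 falls in the class 0 – <50.
L = 0, CF = 0, f = 10, h = 50.
P10 = 0 + ((5.6 − 0)/10)·50 = 0 + 28 = 28.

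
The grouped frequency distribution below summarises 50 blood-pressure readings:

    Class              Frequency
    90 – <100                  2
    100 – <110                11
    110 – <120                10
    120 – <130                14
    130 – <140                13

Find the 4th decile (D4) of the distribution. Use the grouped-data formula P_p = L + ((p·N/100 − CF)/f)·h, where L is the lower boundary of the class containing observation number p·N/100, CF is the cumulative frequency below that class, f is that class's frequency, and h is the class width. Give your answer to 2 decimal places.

117.00

N = 50; target position k = 40/100 · 50 = 20.
Cumulative frequencies: 2, 13, 23, 37, 50.
Observation 20 falls in the class 110 – <120.
L = 110, CF = 13, f = 10, h = 10.
P40 = 110 + ((20 − 13)/10)·10 = 110 + 7 = 117.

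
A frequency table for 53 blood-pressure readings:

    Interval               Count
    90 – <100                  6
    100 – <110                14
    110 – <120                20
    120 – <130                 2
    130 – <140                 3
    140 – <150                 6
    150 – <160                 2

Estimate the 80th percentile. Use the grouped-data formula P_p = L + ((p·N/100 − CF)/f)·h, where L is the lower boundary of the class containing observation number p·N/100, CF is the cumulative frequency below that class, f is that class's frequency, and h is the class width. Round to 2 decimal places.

131.33

N = 53; target position k = 80/100 · 53 = 42.4.
Cumulative frequencies: 6, 20, 40, 42, 45, 51, 53.
Observation 42.4 falls in the class 130 – <140.
L = 130, CF = 42, f = 3, h = 10.
P80 = 130 + ((42.4 − 42)/3)·10 = 130 + 1.33333 = 131.333.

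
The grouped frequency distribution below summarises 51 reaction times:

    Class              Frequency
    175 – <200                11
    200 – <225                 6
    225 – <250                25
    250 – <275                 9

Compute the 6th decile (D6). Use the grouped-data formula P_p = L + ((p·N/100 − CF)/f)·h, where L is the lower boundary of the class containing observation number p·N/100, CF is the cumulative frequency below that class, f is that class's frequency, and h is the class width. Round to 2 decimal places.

238.60

N = 51; target position k = 60/100 · 51 = 30.6.
Cumulative frequencies: 11, 17, 42, 51.
Observation 30.6 falls in the class 225 – <250.
L = 225, CF = 17, f = 25, h = 25.
P60 = 225 + ((30.6 − 17)/25)·25 = 225 + 13.6 = 238.6.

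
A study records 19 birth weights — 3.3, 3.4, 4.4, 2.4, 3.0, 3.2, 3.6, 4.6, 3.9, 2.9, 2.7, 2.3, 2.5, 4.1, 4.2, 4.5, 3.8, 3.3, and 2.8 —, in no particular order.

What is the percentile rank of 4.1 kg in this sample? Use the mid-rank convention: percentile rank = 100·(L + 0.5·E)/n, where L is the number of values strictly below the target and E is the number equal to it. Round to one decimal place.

76.3

Sorted: 2.3, 2.4, 2.5, 2.7, 2.8, 2.9, 3.0, 3.2, 3.3, 3.3, 3.4, 3.6, 3.8, 3.9, 4.1, 4.2, 4.4, 4.5, 4.6.
Count below 4.1: L = 14; count equal: E = 1; n = 19.
Percentile rank = 100·(14 + 0.5·1)/19 = 100·14.5/19 = 76.32.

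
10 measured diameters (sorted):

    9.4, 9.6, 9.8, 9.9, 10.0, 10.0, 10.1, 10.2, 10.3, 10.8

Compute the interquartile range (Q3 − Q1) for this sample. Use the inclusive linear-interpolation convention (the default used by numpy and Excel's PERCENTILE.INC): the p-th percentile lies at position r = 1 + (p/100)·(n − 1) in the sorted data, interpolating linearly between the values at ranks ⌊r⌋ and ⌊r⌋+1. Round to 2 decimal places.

0.35

n = 10.
P25: r = 3.25; ranks 3–4 are 9.8, 9.9; interpolating gives 9.825.
P75: r = 7.75; ranks 7–8 are 10.1, 10.2; interpolating gives 10.175.
Difference: 10.175 − 9.825 = 0.35.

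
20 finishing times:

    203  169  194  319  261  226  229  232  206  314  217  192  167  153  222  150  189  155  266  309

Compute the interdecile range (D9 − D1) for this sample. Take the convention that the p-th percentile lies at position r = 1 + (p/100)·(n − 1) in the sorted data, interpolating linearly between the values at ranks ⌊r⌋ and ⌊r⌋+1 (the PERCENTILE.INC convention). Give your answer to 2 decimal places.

Sorted: 150, 153, 155, 167, 169, 189, 192, 194, 203, 206, 217, 222, 226, 229, 232, 261, 266, 309, 314, 319.
n = 20.
P10: r = 2.9; ranks 2–3 are 153, 155; interpolating gives 154.8.
P90: r = 18.1; ranks 18–19 are 309, 314; interpolating gives 309.5.
Difference: 309.5 − 154.8 = 154.7.

154.70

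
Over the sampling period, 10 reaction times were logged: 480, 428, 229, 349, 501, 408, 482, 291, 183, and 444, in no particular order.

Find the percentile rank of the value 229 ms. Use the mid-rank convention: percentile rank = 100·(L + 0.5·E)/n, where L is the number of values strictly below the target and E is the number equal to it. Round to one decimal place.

Sorted: 183, 229, 291, 349, 408, 428, 444, 480, 482, 501.
Count below 229: L = 1; count equal: E = 1; n = 10.
Percentile rank = 100·(1 + 0.5·1)/10 = 100·1.5/10 = 15.

15.0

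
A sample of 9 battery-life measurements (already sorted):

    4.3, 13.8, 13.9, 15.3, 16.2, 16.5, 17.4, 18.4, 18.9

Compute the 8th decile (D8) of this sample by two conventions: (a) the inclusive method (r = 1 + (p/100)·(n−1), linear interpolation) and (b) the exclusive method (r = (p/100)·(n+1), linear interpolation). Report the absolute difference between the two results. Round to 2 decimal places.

0.60

n = 9.
(a) r = 7.4; between ranks 7 (17.4) and 8 (18.4): 17.8.
(b) r = 8 → value at rank 8 = 18.4.
|17.8 − 18.4| = 0.6.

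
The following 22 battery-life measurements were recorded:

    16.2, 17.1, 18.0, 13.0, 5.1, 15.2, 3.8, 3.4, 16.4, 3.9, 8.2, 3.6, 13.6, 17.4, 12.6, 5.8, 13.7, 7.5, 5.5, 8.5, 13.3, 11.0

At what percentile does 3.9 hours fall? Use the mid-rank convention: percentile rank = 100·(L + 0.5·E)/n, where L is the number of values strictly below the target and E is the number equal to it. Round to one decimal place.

Sorted: 3.4, 3.6, 3.8, 3.9, 5.1, 5.5, 5.8, 7.5, 8.2, 8.5, 11.0, 12.6, 13.0, 13.3, 13.6, 13.7, 15.2, 16.2, 16.4, 17.1, 17.4, 18.0.
Count below 3.9: L = 3; count equal: E = 1; n = 22.
Percentile rank = 100·(3 + 0.5·1)/22 = 100·3.5/22 = 15.91.

15.9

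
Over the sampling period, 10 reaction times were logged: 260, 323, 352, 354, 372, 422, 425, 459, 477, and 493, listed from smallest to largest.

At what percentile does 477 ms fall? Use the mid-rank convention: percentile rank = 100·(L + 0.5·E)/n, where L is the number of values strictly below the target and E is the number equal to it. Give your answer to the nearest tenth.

Count below 477: L = 8; count equal: E = 1; n = 10.
Percentile rank = 100·(8 + 0.5·1)/10 = 100·8.5/10 = 85.

85.0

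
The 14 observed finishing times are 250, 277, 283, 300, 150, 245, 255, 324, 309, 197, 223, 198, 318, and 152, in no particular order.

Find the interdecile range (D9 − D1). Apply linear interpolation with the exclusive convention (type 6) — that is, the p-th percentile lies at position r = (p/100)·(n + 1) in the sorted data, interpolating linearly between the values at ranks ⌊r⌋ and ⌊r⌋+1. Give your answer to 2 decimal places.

Sorted: 150, 152, 197, 198, 223, 245, 250, 255, 277, 283, 300, 309, 318, 324.
n = 14.
P10: r = 1.5; ranks 1–2 are 150, 152; interpolating gives 151.
P90: r = 13.5; ranks 13–14 are 318, 324; interpolating gives 321.
Difference: 321 − 151 = 170.

170.00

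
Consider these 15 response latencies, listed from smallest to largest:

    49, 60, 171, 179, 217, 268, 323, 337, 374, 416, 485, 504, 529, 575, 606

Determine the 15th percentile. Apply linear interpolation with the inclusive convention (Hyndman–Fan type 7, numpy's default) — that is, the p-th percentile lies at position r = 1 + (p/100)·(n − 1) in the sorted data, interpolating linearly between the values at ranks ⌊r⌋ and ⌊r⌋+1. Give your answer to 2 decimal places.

171.80

n = 15.
r = 1 + (15/100)·(15 − 1) = 1 + 2.1 = 3.1.
Rank 3 is 171 and rank 4 is 179.
Interpolate: 171 + 0.1·(179 − 171) = 171 + 0.1·8 = 171.8.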